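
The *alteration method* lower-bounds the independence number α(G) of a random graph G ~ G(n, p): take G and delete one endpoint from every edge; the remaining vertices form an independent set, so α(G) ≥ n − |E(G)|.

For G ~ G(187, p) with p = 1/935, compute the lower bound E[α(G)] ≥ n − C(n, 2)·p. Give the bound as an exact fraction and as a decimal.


E[|E(G)|] = C(187, 2)·p = 17391 · (1/935) = 93/5.
E[α(G)] ≥ n − E[|E(G)|] = 187 − 93/5 = 842/5.
Numerically: ≈ 168.40000.
(This is only a lower bound; the true E[α(G)] may be larger.)

E[α(G)] ≥ 842/5 ≈ 168.40000.


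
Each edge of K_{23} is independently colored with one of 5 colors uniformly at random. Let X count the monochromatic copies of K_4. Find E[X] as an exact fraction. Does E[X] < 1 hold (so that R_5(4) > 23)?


E[X] = C(23, 4) · 5^{1 − 6} = 8855 · 5^{−5} = 8855/3125.
As a reduced fraction: E[X] = 1771/625 ≈ 2.8336000.
Is E[X] < 1? NO.
Since E[X] ≥ 1, the first-moment bound is inconclusive at n = 23; it does NOT by itself certify R_5(4) > 23.

E[X] = 1771/625 ≈ 2.8336000; E[X] ≥ 1; first-moment method inconclusive here.


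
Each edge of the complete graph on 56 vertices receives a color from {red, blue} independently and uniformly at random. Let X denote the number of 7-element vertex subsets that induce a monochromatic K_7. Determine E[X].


Let X = Σ_S X_S over the C(56, 7) = 231917400 subsets S of size 7, where X_S = 1 if the K_7 on S is monochromatic.
For a fixed S, the K_7 on S has C(7, 2) = 21 edges. P[all 21 edges red] = (1/2)^21, and likewise for blue, so P[monochromatic] = 2·(1/2)^21 = 2^{1 − 21} = 1/1048576.
By linearity: E[X] = C(56, 7) · 2^{1 − 21} = 231917400 · 1/1048576 = 28989675/131072.
Numerically: E[X] ≈ 221.173668.

E[X] = C(56,7)·2^(1−C(7,2)) = 28989675/131072 ≈ 221.173668.


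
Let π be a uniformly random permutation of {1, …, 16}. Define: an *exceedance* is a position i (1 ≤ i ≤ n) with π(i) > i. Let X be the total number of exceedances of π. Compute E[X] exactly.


Write X = Σ_{i=1}^{16} X_i, where X_i = 1_{π(i) > i}.
For each fixed i, π(i) is uniform over {1, …, 16} (marginal of a uniform permutation), so P[π(i) > i] = (n − i)/n. Summing: Σ_{i=1}^{16} (n − i)/n = (0 + 1 + … + 15)/16 = 16(16 − 1)/(2·16) = (16 − 1)/2.
Hence E[X] = Σ_{i=1}^{16} (16 − i)/16 = 15/2 ≈ 7.50000.

E[X] = 15/2 = 7.50000.


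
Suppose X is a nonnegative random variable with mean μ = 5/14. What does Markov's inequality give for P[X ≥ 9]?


μ = E[X] = 5/14, a = 9.
Markov: P[X ≥ 9] ≤ μ/a = (5/14)/9 = 5/126.
Numerically: ≈ 0.039683.
(Since a = 9 > μ = 0.357143, the bound 5/126 is < 1 and informative.)

P[X ≥ 9] ≤ 5/126 ≈ 0.039683.


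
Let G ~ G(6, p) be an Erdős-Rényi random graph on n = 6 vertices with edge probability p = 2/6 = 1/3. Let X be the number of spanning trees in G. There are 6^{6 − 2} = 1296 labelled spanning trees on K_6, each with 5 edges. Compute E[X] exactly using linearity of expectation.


K_6 has 6^{6 − 2} = 1296 labelled spanning trees.
For each such spanning tree H, let X_H = 1 if all 5 edges of H are present in G. Then P[X_H = 1] = p^{5} = (1/3)^{5} = 1/243.
By linearity: E[X] = Σ_H E[X_H] = 1296 · p^{5} = 1296 · 1/243 = 16/3.
Numerically: E[X] ≈ 5.33.

E[X] = 1296 · (1/3)^{5} = 16/3 ≈ 5.33.


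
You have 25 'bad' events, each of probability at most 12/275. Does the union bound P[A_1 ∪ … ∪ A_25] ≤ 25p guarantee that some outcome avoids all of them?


Union bound: P[∪_{i=1}^{25} A_i] ≤ Σ_i P[A_i] ≤ 25·p = 25·(12/275) = 12/11.
Numerically: 12/11 ≈ 1.0909.
Is 12/11 < 1? NO.
Since the bound 12/11 is ≥ 1, the union bound is uninformative here; it does NOT by itself certify existence.

25·p = 12/11 ≈ 1.0909; existence NOT certified by the union bound.


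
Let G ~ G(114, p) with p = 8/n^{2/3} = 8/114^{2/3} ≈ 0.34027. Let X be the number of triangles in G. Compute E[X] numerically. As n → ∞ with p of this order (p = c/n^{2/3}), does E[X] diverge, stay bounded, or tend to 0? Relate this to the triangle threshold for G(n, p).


Number of potential triangles: C(114, 3) = 240464.
Each occurs with probability p³ ≈ (0.34027)³ ≈ 3.9396737e-02.
By linearity: E[X] = C(114, 3)·p³ ≈ 240464 · 3.9396737e-02 ≈ 9473.49708.
Since α = 2/3 < 1, p = c/n^{2/3} ≫ 1/n is above the triangle threshold p ~ 1/n. Asymptotically E[X] ~ (c³/6)·n^{3(1−α)} = (8³/6)·n^{1} → ∞; triangles are abundant w.h.p.

E[X] ≈ 9473.49708; in regime p = Θ(1/n^{2/3}) E[X] diverges (above the triangle threshold p ~ 1/n).


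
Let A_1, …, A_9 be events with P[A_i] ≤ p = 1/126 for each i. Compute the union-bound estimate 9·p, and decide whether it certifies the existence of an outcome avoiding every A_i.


Union bound: P[∪_{i=1}^{9} A_i] ≤ Σ_i P[A_i] ≤ 9·p = 9·(1/126) = 1/14.
Numerically: 1/14 ≈ 0.07143.
Is 1/14 < 1? YES.
Since P[∪ A_i] ≤ 1/14 < 1, the complement has P[∩ A_i^c] ≥ 1 − 1/14 = 13/14 > 0, so some outcome avoids every A_i.

9·p = 1/14 ≈ 0.07143; existence CERTIFIED by the union bound.


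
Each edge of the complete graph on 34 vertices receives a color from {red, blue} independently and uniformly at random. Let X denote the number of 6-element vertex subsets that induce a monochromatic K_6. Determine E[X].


Let X = Σ_S X_S over the C(34, 6) = 1344904 subsets S of size 6, where X_S = 1 if the K_6 on S is monochromatic.
For a fixed S, the K_6 on S has C(6, 2) = 15 edges. P[all 15 edges red] = (1/2)^15, and likewise for blue, so P[monochromatic] = 2·(1/2)^15 = 2^{1 − 15} = 1/16384.
By linearity of expectation: E[X] = C(34, 6) · 2^{1 − 15} = 1344904 · 1/16384 = 168113/2048.
Numerically: E[X] ≈ 82.0864.

E[X] = C(34,6)·2^(1−C(6,2)) = 168113/2048 ≈ 82.0864.


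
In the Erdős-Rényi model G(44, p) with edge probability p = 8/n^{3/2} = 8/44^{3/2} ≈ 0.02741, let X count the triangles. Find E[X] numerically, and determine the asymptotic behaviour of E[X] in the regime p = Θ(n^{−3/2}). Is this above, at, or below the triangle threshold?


Number of potential triangles: C(44, 3) = 13244.
Each occurs with probability p³ ≈ (0.02741)³ ≈ 2.0593631e-05.
By linearity: E[X] = C(44, 3)·p³ ≈ 13244 · 2.0593631e-05 ≈ 0.27274.
Since α = 3/2 > 1, p = c/n^{3/2} = o(1/n) is below the triangle threshold p ~ 1/n. Asymptotically E[X] ~ (c³/6)·n^{3(1−α)} = (8³/6)·n^{-1.5} → 0, so by Markov's inequality G has no triangles w.h.p.

E[X] ≈ 0.27274; in regime p = Θ(1/n^{3/2}) E[X] tends to 0 (below the triangle threshold p ~ 1/n).


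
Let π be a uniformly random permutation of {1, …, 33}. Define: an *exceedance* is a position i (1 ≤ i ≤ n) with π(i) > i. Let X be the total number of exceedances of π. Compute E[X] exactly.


Write X = Σ_{i=1}^{33} X_i, where X_i = 1_{π(i) > i}.
For each fixed i, π(i) is uniform over {1, …, 33} (marginal of a uniform permutation), so P[π(i) > i] = (n − i)/n. Summing: Σ_{i=1}^{33} (n − i)/n = (0 + 1 + … + 32)/33 = 33(33 − 1)/(2·33) = (33 − 1)/2.
Hence E[X] = Σ_{i=1}^{33} (33 − i)/33 = 16 ≈ 16.000000.

E[X] = 16 = 16.000000.


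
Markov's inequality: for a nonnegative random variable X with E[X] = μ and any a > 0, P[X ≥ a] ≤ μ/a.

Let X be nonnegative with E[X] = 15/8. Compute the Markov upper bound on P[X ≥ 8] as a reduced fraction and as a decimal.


μ = E[X] = 15/8, a = 8.
Markov: P[X ≥ 8] ≤ μ/a = (15/8)/8 = 15/64.
Numerically: ≈ 0.234375.
(Since a = 8 > μ = 1.875000, the bound 15/64 is < 1 and informative.)

P[X ≥ 8] ≤ 15/64 ≈ 0.234375.


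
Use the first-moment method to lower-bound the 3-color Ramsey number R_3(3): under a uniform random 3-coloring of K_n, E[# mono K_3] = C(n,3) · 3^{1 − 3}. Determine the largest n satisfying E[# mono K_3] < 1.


We need C(n, 3) · 3^{1 − 3} < 1, i.e. C(n, 3) < 3^{3 − 1} = 9.
Check values of n near the boundary:
  n = 3: C(3, 3) = 1; 1 < 9? YES
  n = 4: C(4, 3) = 4; 4 < 9? YES
  n = 5: C(5, 3) = 10; 10 < 9? NO
  n = 6: C(6, 3) = 20; 20 < 9? NO
  n = 7: C(7, 3) = 35; 35 < 9? NO
The largest n with C(n, 3) < 9 is n = 4 (where E[X] = 4/9 ≈ 0.4444444). Hence R_3(3) > 4, i.e. R_3(3) ≥ 5.

Largest n = 4; hence R_3(3) > 4.


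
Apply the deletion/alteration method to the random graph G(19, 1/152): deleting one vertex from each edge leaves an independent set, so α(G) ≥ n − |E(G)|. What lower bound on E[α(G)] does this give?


E[|E(G)|] = C(19, 2)·p = 171 · (1/152) = 9/8.
E[α(G)] ≥ n − E[|E(G)|] = 19 − 9/8 = 143/8.
Numerically: ≈ 17.8750.
(This is only a lower bound; the true E[α(G)] may be larger.)

E[α(G)] ≥ 143/8 ≈ 17.8750.


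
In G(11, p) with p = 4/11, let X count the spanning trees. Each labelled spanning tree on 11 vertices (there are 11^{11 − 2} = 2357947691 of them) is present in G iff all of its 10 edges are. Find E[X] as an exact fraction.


K_11 has 11^{11 − 2} = 2357947691 labelled spanning trees.
For each such spanning tree H, let X_H = 1 if all 10 edges of H are present in G. Then P[X_H = 1] = p^{10} = (4/11)^{10} = 1048576/25937424601.
Summing the indicators: E[X] = Σ_H E[X_H] = 2357947691 · p^{10} = 2357947691 · 1048576/25937424601 = 1048576/11.
Numerically: E[X] ≈ 95325.

E[X] = 2357947691 · (4/11)^{10} = 1048576/11 ≈ 95325.


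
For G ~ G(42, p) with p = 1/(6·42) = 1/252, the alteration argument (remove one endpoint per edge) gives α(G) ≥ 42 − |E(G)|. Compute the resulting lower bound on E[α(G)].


E[|E(G)|] = C(42, 2)·p = 861 · (1/252) = 41/12.
E[α(G)] ≥ n − E[|E(G)|] = 42 − 41/12 = 463/12.
Numerically: ≈ 38.58333.
(This is only a lower bound; the true E[α(G)] may be larger.)

E[α(G)] ≥ 463/12 ≈ 38.58333.


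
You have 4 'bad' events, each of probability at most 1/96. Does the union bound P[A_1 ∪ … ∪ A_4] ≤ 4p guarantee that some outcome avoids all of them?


Union bound: P[∪_{i=1}^{4} A_i] ≤ Σ_i P[A_i] ≤ 4·p = 4·(1/96) = 1/24.
Numerically: 1/24 ≈ 0.0416667.
Is 1/24 < 1? YES.
Since P[∪ A_i] ≤ 1/24 < 1, the complement has P[∩ A_i^c] ≥ 1 − 1/24 = 23/24 > 0, so some outcome avoids every A_i.

4·p = 1/24 ≈ 0.0416667; existence CERTIFIED by the union bound.


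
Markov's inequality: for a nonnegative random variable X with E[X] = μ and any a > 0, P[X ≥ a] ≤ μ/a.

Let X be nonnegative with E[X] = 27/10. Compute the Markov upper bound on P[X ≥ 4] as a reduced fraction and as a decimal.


μ = E[X] = 27/10, a = 4.
Markov: P[X ≥ 4] ≤ μ/a = (27/10)/4 = 27/40.
Numerically: ≈ 0.67500.
(Since a = 4 > μ = 2.70000, the bound 27/40 is < 1 and informative.)

P[X ≥ 4] ≤ 27/40 ≈ 0.67500.


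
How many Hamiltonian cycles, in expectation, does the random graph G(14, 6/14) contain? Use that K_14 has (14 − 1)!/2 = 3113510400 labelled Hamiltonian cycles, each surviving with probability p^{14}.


K_14 has (14 − 1)!/2 = 3113510400 labelled Hamiltonian cycles.
For each such Hamiltonian cycle H, let X_H = 1 if all 14 edges of H are present in G. Then P[X_H = 1] = p^{14} = (3/7)^{14} = 4782969/678223072849.
By linearity of expectation: E[X] = Σ_H E[X_H] = 3113510400 · p^{14} = 3113510400 · 4782969/678223072849 = 2127403389196800/96889010407.
Numerically: E[X] ≈ 2.2e+04.

E[X] = 3113510400 · (3/7)^{14} = 2127403389196800/96889010407 ≈ 2.2e+04.


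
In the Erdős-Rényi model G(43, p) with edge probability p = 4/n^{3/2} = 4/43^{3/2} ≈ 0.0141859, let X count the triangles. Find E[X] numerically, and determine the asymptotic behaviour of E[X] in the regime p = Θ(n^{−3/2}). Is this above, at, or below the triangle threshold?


Number of potential triangles: C(43, 3) = 12341.
Each occurs with probability p³ ≈ (0.0141859)³ ≈ 2.85477526e-06.
By linearity: E[X] = C(43, 3)·p³ ≈ 12341 · 2.85477526e-06 ≈ 0.035231.
Since α = 3/2 > 1, p = c/n^{3/2} = o(1/n) is below the triangle threshold p ~ 1/n. Asymptotically E[X] ~ (c³/6)·n^{3(1−α)} = (4³/6)·n^{-1.5} → 0, so by Markov's inequality G has no triangles w.h.p.

E[X] ≈ 0.035231; in regime p = Θ(1/n^{3/2}) E[X] tends to 0 (below the triangle threshold p ~ 1/n).


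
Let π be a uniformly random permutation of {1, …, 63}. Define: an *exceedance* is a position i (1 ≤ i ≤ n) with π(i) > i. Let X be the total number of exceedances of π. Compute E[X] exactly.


Write X = Σ_{i=1}^{63} X_i, where X_i = 1_{π(i) > i}.
For each fixed i, π(i) is uniform over {1, …, 63} (marginal of a uniform permutation), so P[π(i) > i] = (n − i)/n. Summing: Σ_{i=1}^{63} (n − i)/n = (0 + 1 + … + 62)/63 = 63(63 − 1)/(2·63) = (63 − 1)/2.
Hence E[X] = Σ_{i=1}^{63} (63 − i)/63 = 31 ≈ 31.000.

E[X] = 31 = 31.000.


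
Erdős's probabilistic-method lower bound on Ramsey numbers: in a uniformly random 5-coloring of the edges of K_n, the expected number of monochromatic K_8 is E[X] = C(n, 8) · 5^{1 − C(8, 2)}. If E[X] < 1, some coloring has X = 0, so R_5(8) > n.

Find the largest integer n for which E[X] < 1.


We need C(n, 8) · 5^{1 − 28} < 1, i.e. C(n, 8) < 5^{28 − 1} = 7450580596923828125.
Check values of n near the boundary:
  n = 861: C(861, 8) = 7250034996615275865; 7250034996615275865 < 7450580596923828125? YES
  n = 862: C(862, 8) = 7317951015318931845; 7317951015318931845 < 7450580596923828125? YES
  n = 863: C(863, 8) = 7386423071602617757; 7386423071602617757 < 7450580596923828125? YES
  n = 864: C(864, 8) = 7455455062926006708; 7455455062926006708 < 7450580596923828125? NO
  n = 865: C(865, 8) = 7525050909487743060; 7525050909487743060 < 7450580596923828125? NO
The largest n with C(n, 8) < 7450580596923828125 is n = 863 (where E[X] = 7386423071602617757/7450580596923828125 ≈ 0.991389). Hence R_5(8) > 863, i.e. R_5(8) ≥ 864.

Largest n = 863; hence R_5(8) > 863.


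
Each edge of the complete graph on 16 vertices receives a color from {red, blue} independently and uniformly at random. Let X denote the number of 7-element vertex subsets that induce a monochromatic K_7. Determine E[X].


Let X = Σ_S X_S over the C(16, 7) = 11440 subsets S of size 7, where X_S = 1 if the K_7 on S is monochromatic.
For a fixed S, the K_7 on S has C(7, 2) = 21 edges. P[all 21 edges red] = (1/2)^21, and likewise for blue, so P[monochromatic] = 2·(1/2)^21 = 2^{1 − 21} = 1/1048576.
By linearity: E[X] = C(16, 7) · 2^{1 − 21} = 11440 · 1/1048576 = 715/65536.
Numerically: E[X] ≈ 0.0109.

E[X] = C(16,7)·2^(1−C(7,2)) = 715/65536 ≈ 0.0109.


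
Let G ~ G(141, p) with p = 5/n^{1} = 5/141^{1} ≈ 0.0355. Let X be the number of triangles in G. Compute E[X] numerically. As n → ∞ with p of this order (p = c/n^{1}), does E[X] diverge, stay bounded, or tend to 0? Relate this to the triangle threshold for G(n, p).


Number of potential triangles: C(141, 3) = 457310.
Each occurs with probability p³ ≈ (0.0355)³ ≈ 4.45916e-05.
By linearity: E[X] = C(141, 3)·p³ ≈ 457310 · 4.45916e-05 ≈ 20.392.
Here α = 1, so p = 5/n is exactly at the triangle threshold p ~ 1/n. Asymptotically E[X] → c³/6 = 5³/6 = 125/6 ≈ 20.833, a bounded constant. In this regime the triangle count is asymptotically Poisson(c³/6).

E[X] ≈ 20.392; in regime p = Θ(1/n^{1}) E[X] stays bounded (at the triangle threshold p ~ 1/n).


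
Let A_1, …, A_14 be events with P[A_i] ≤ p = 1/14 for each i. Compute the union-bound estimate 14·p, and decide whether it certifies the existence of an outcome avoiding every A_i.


Union bound: P[∪_{i=1}^{14} A_i] ≤ Σ_i P[A_i] ≤ 14·p = 14·(1/14) = 1.
Numerically: 1 ≈ 1.0000.
Is 1 < 1? NO.
Since the bound 1 is ≥ 1, the union bound is uninformative here; it does NOT by itself certify existence.

14·p = 1 ≈ 1.0000; existence NOT certified by the union bound.


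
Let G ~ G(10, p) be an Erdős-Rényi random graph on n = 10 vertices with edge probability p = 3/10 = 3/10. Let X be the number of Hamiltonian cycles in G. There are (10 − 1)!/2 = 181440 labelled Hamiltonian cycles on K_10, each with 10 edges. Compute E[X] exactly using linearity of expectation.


K_10 has (10 − 1)!/2 = 181440 labelled Hamiltonian cycles.
For each such Hamiltonian cycle H, let X_H = 1 if all 10 edges of H are present in G. Then P[X_H = 1] = p^{10} = (3/10)^{10} = 59049/10000000000.
By linearity: E[X] = Σ_H E[X_H] = 181440 · p^{10} = 181440 · 59049/10000000000 = 33480783/31250000.
Numerically: E[X] ≈ 1.07.

E[X] = 181440 · (3/10)^{10} = 33480783/31250000 ≈ 1.07.


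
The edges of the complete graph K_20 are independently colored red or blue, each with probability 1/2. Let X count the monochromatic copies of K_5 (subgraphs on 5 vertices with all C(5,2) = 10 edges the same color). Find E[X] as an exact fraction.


Let X = Σ_S X_S over the C(20, 5) = 15504 subsets S of size 5, where X_S = 1 if the K_5 on S is monochromatic.
For a fixed S, the K_5 on S has C(5, 2) = 10 edges. P[all 10 edges red] = (1/2)^10, and likewise for blue, so P[monochromatic] = 2·(1/2)^10 = 2^{1 − 10} = 1/512.
By linearity of expectation: E[X] = C(20, 5) · 2^{1 − 10} = 15504 · 1/512 = 969/32.
Numerically: E[X] ≈ 30.2812.

E[X] = C(20,5)·2^(1−C(5,2)) = 969/32 ≈ 30.2812.


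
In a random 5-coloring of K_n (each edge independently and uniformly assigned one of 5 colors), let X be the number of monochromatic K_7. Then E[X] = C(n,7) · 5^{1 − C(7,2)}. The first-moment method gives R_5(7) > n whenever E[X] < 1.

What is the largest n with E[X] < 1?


We need C(n, 7) · 5^{1 − 21} < 1, i.e. C(n, 7) < 5^{21 − 1} = 95367431640625.
Check values of n near the boundary:
  n = 336: C(336, 7) = 90079147136880; 90079147136880 < 95367431640625? YES
  n = 337: C(337, 7) = 91989916924632; 91989916924632 < 95367431640625? YES
  n = 338: C(338, 7) = 93935323022736; 93935323022736 < 95367431640625? YES
  n = 339: C(339, 7) = 95915887062372; 95915887062372 < 95367431640625? NO
  n = 340: C(340, 7) = 97932136940560; 97932136940560 < 95367431640625? NO
  n = 341: C(341, 7) = 99984606876440; 99984606876440 < 95367431640625? NO
The largest n with C(n, 7) < 95367431640625 is n = 338 (where E[X] = 93935323022736/95367431640625 ≈ 0.984983). Hence R_5(7) > 338, i.e. R_5(7) ≥ 339.

Largest n = 338; hence R_5(7) > 338.


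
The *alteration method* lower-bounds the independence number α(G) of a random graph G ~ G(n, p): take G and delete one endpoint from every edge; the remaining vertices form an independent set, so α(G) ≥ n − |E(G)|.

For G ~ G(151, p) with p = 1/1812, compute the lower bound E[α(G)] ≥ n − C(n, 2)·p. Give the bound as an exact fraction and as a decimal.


E[|E(G)|] = C(151, 2)·p = 11325 · (1/1812) = 25/4.
E[α(G)] ≥ n − E[|E(G)|] = 151 − 25/4 = 579/4.
Numerically: ≈ 144.750.
(This is only a lower bound; the true E[α(G)] may be larger.)

E[α(G)] ≥ 579/4 ≈ 144.750.


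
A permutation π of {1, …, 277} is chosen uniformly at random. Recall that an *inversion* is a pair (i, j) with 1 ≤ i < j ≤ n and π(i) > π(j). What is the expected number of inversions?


Write X = Σ X_I over the C(277, 2) = 38226 pairs i < j, with X_I the indicator of one inversion.
There are 38226 indicators.
For each fixed pair i < j, the values π(i) and π(j) are two distinct elements of {1, …, 277} in uniformly random order; by symmetry P[π(i) > π(j)] = 1/2.
By linearity: E[X] = 38226 · (1/2) = C(277, 2) · (1/2) = 38226/2 = 19113 ≈ 19113.000000.

E[X] = 19113 = 19113.000000.


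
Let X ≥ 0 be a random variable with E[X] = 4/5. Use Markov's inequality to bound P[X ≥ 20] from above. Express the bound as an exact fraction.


μ = E[X] = 4/5, a = 20.
Markov: P[X ≥ 20] ≤ μ/a = (4/5)/20 = 1/25.
Numerically: ≈ 0.040000.
(Since a = 20 > μ = 0.800000, the bound 1/25 is < 1 and informative.)

P[X ≥ 20] ≤ 1/25 ≈ 0.040000.


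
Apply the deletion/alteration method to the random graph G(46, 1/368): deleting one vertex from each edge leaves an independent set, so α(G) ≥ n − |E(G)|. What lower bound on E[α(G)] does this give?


E[|E(G)|] = C(46, 2)·p = 1035 · (1/368) = 45/16.
E[α(G)] ≥ n − E[|E(G)|] = 46 − 45/16 = 691/16.
Numerically: ≈ 43.188.
(This is only a lower bound; the true E[α(G)] may be larger.)

E[α(G)] ≥ 691/16 ≈ 43.188.


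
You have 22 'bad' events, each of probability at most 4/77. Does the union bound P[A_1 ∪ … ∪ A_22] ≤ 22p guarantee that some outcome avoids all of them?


Union bound: P[∪_{i=1}^{22} A_i] ≤ Σ_i P[A_i] ≤ 22·p = 22·(4/77) = 8/7.
Numerically: 8/7 ≈ 1.1429.
Is 8/7 < 1? NO.
Since the bound 8/7 is ≥ 1, the union bound is uninformative here; it does NOT by itself certify existence.

22·p = 8/7 ≈ 1.1429; existence NOT certified by the union bound.


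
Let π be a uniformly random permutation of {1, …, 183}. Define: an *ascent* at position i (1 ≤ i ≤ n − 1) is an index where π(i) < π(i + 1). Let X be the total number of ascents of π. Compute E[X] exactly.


Write X = Σ X_I over i = 1, …, 182, with X_I the indicator of one ascent.
There are 182 indicators.
For each fixed i, the pair (π(i), π(i+1)) is a uniformly random ordered pair of distinct values from {1, …, 183}; by symmetry P[π(i) < π(i+1)] = 1/2.
By linearity: E[X] = 182 · (1/2) = (183 − 1) · (1/2) = 91 ≈ 91.000000.

E[X] = 91 = 91.000000.


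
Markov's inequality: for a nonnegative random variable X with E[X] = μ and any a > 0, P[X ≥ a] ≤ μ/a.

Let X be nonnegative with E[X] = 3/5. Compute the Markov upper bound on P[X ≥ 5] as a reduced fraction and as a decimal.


μ = E[X] = 3/5, a = 5.
Markov: P[X ≥ 5] ≤ μ/a = (3/5)/5 = 3/25.
Numerically: ≈ 0.12000.
(Since a = 5 > μ = 0.60000, the bound 3/25 is < 1 and informative.)

P[X ≥ 5] ≤ 3/25 ≈ 0.12000.


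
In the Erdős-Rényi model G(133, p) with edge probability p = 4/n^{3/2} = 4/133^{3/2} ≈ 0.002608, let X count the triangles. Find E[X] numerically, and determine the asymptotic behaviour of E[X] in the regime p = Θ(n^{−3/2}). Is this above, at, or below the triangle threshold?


Number of potential triangles: C(133, 3) = 383306.
Each occurs with probability p³ ≈ (0.002608)³ ≈ 1.773567e-08.
By linearity: E[X] = C(133, 3)·p³ ≈ 383306 · 1.773567e-08 ≈ 0.0068.
Since α = 3/2 > 1, p = c/n^{3/2} = o(1/n) is below the triangle threshold p ~ 1/n. Asymptotically E[X] ~ (c³/6)·n^{3(1−α)} = (4³/6)·n^{-1.5} → 0, so by Markov's inequality G has no triangles w.h.p.

E[X] ≈ 0.0068; in regime p = Θ(1/n^{3/2}) E[X] tends to 0 (below the triangle threshold p ~ 1/n).


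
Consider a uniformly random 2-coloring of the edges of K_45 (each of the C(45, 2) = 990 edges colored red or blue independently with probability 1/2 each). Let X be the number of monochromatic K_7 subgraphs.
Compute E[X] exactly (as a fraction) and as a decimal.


Let X = Σ_S X_S over the C(45, 7) = 45379620 subsets S of size 7, where X_S = 1 if the K_7 on S is monochromatic.
For a fixed S, the K_7 on S has C(7, 2) = 21 edges. P[all 21 edges red] = (1/2)^21, and likewise for blue, so P[monochromatic] = 2·(1/2)^21 = 2^{1 − 21} = 1/1048576.
By linearity of expectation: E[X] = C(45, 7) · 2^{1 − 21} = 45379620 · 1/1048576 = 11344905/262144.
Numerically: E[X] ≈ 43.277378.

E[X] = C(45,7)·2^(1−C(7,2)) = 11344905/262144 ≈ 43.277378.


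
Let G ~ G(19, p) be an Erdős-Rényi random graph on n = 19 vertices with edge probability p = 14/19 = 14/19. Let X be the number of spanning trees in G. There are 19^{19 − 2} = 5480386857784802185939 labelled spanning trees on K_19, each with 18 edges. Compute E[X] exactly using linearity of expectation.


K_19 has 19^{19 − 2} = 5480386857784802185939 labelled spanning trees.
For each such spanning tree H, let X_H = 1 if all 18 edges of H are present in G. Then P[X_H = 1] = p^{18} = (14/19)^{18} = 426878854210636742656/104127350297911241532841.
By linearity: E[X] = Σ_H E[X_H] = 5480386857784802185939 · p^{18} = 5480386857784802185939 · 426878854210636742656/104127350297911241532841 = 426878854210636742656/19.
Numerically: E[X] ≈ 2.24673e+19.

E[X] = 5480386857784802185939 · (14/19)^{18} = 426878854210636742656/19 ≈ 2.24673e+19.


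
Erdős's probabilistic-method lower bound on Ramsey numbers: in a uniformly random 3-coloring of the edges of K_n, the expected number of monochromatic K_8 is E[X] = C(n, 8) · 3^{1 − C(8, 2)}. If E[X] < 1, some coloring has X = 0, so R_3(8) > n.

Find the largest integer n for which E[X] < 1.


We need C(n, 8) · 3^{1 − 28} < 1, i.e. C(n, 8) < 3^{28 − 1} = 7625597484987.
Check values of n near the boundary:
  n = 154: C(154, 8) = 6521818990995; 6521818990995 < 7625597484987? YES
  n = 155: C(155, 8) = 6876747915675; 6876747915675 < 7625597484987? YES
  n = 156: C(156, 8) = 7248464019225; 7248464019225 < 7625597484987? YES
  n = 157: C(157, 8) = 7637643295425; 7637643295425 < 7625597484987? NO
The largest n with C(n, 8) < 7625597484987 is n = 156 (where E[X] = 805384891025/847288609443 ≈ 0.9505). Hence R_3(8) > 156, i.e. R_3(8) ≥ 157.

Largest n = 156; hence R_3(8) > 156.


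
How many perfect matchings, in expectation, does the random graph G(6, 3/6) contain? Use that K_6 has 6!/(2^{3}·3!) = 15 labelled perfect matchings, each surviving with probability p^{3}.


K_6 has 6!/(2^{3}·3!) = 15 labelled perfect matchings.
For each such perfect matching H, let X_H = 1 if all 3 edges of H are present in G. Then P[X_H = 1] = p^{3} = (1/2)^{3} = 1/8.
Summing the indicators: E[X] = Σ_H E[X_H] = 15 · p^{3} = 15 · 1/8 = 15/8.
Numerically: E[X] ≈ 1.875.

E[X] = 15 · (1/2)^{3} = 15/8 ≈ 1.875.


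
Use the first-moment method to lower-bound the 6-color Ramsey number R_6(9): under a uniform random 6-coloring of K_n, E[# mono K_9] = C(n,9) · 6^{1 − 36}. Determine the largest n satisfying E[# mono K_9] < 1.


We need C(n, 9) · 6^{1 − 36} < 1, i.e. C(n, 9) < 6^{36 − 1} = 1719070799748422591028658176.
Check values of n near the boundary:
  n = 4407: C(4407, 9) = 1713856532599459170657070050; 1713856532599459170657070050 < 1719070799748422591028658176? YES
  n = 4408: C(4408, 9) = 1717362945146264156457459600; 1717362945146264156457459600 < 1719070799748422591028658176? YES
  n = 4409: C(4409, 9) = 1720875732988608787686577131; 1720875732988608787686577131 < 1719070799748422591028658176? NO
  n = 4410: C(4410, 9) = 1724394906266704102180823710; 1724394906266704102180823710 < 1719070799748422591028658176? NO
The largest n with C(n, 9) < 1719070799748422591028658176 is n = 4408 (where E[X] = 35778394690547169926197075/35813974994758803979763712 ≈ 0.999). Hence R_6(9) > 4408, i.e. R_6(9) ≥ 4409.

Largest n = 4408; hence R_6(9) > 4408.


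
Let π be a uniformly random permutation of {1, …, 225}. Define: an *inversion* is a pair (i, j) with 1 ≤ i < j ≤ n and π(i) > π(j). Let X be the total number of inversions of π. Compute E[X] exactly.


Write X = Σ X_I over the C(225, 2) = 25200 pairs i < j, with X_I the indicator of one inversion.
There are 25200 indicators.
For each fixed pair i < j, the values π(i) and π(j) are two distinct elements of {1, …, 225} in uniformly random order; by symmetry P[π(i) > π(j)] = 1/2.
By linearity: E[X] = 25200 · (1/2) = C(225, 2) · (1/2) = 25200/2 = 12600 ≈ 12600.0000.

E[X] = 12600 = 12600.0000.


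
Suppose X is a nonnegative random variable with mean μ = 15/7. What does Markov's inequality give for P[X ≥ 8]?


μ = E[X] = 15/7, a = 8.
Markov: P[X ≥ 8] ≤ μ/a = (15/7)/8 = 15/56.
Numerically: ≈ 0.268.
(Since a = 8 > μ = 2.143, the bound 15/56 is < 1 and informative.)

P[X ≥ 8] ≤ 15/56 ≈ 0.268.


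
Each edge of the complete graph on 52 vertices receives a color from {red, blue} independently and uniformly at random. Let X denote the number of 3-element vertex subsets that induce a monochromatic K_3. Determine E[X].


Let X = Σ_S X_S over the C(52, 3) = 22100 subsets S of size 3, where X_S = 1 if the K_3 on S is monochromatic.
For a fixed S, the K_3 on S has C(3, 2) = 3 edges. P[all 3 edges red] = (1/2)^3, and likewise for blue, so P[monochromatic] = 2·(1/2)^3 = 2^{1 − 3} = 1/4.
Summing: E[X] = C(52, 3) · 2^{1 − 3} = 22100 · 1/4 = 5525.
Numerically: E[X] ≈ 5525.000000.

E[X] = C(52,3)·2^(1−C(3,2)) = 5525 ≈ 5525.000000.


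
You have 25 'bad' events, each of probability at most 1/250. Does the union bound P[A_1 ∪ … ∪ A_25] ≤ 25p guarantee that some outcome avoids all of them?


Union bound: P[∪_{i=1}^{25} A_i] ≤ Σ_i P[A_i] ≤ 25·p = 25·(1/250) = 1/10.
Numerically: 1/10 ≈ 0.1000000.
Is 1/10 < 1? YES.
Since P[∪ A_i] ≤ 1/10 < 1, the complement has P[∩ A_i^c] ≥ 1 − 1/10 = 9/10 > 0, so some outcome avoids every A_i.

25·p = 1/10 ≈ 0.1000000; existence CERTIFIED by the union bound.


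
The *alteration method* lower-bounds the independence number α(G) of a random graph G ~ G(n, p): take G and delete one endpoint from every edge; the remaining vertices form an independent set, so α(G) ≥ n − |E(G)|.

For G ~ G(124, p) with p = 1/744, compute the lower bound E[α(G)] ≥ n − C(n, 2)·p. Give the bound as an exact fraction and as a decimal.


E[|E(G)|] = C(124, 2)·p = 7626 · (1/744) = 41/4.
E[α(G)] ≥ n − E[|E(G)|] = 124 − 41/4 = 455/4.
Numerically: ≈ 113.75000.
(This is only a lower bound; the true E[α(G)] may be larger.)

E[α(G)] ≥ 455/4 ≈ 113.75000.


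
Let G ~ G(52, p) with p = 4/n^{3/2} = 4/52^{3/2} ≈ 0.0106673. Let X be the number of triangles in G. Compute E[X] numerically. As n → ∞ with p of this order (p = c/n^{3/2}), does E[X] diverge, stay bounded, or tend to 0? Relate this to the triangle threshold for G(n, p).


Number of potential triangles: C(52, 3) = 22100.
Each occurs with probability p³ ≈ (0.0106673)³ ≈ 1.21384973e-06.
By linearity: E[X] = C(52, 3)·p³ ≈ 22100 · 1.21384973e-06 ≈ 0.026826.
Since α = 3/2 > 1, p = c/n^{3/2} = o(1/n) is below the triangle threshold p ~ 1/n. Asymptotically E[X] ~ (c³/6)·n^{3(1−α)} = (4³/6)·n^{-1.5} → 0, so by Markov's inequality G has no triangles w.h.p.

E[X] ≈ 0.026826; in regime p = Θ(1/n^{3/2}) E[X] tends to 0 (below the triangle threshold p ~ 1/n).


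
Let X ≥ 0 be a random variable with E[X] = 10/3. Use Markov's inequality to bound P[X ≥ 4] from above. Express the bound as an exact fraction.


μ = E[X] = 10/3, a = 4.
Markov: P[X ≥ 4] ≤ μ/a = (10/3)/4 = 5/6.
Numerically: ≈ 0.833.
(Since a = 4 > μ = 3.333, the bound 5/6 is < 1 and informative.)

P[X ≥ 4] ≤ 5/6 ≈ 0.833.


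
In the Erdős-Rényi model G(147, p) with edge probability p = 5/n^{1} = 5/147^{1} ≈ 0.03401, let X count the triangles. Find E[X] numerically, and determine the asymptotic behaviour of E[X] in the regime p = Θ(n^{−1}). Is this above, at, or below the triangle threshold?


Number of potential triangles: C(147, 3) = 518665.
Each occurs with probability p³ ≈ (0.03401)³ ≈ 3.935120e-05.
By linearity: E[X] = C(147, 3)·p³ ≈ 518665 · 3.935120e-05 ≈ 20.4101.
Here α = 1, so p = 5/n is exactly at the triangle threshold p ~ 1/n. Asymptotically E[X] → c³/6 = 5³/6 = 125/6 ≈ 20.8333, a bounded constant. In this regime the triangle count is asymptotically Poisson(c³/6).

E[X] ≈ 20.4101; in regime p = Θ(1/n^{1}) E[X] stays bounded (at the triangle threshold p ~ 1/n).


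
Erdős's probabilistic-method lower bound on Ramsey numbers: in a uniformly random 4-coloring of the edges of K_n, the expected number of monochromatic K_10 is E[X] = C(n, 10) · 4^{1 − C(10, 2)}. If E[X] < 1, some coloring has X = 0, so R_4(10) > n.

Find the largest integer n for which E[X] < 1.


We need C(n, 10) · 4^{1 − 45} < 1, i.e. C(n, 10) < 4^{45 − 1} = 309485009821345068724781056.
Check values of n near the boundary:
  n = 2022: C(2022, 10) = 307870445231474093395937796; 307870445231474093395937796 < 309485009821345068724781056? YES
  n = 2023: C(2023, 10) = 309399856285778485315440716; 309399856285778485315440716 < 309485009821345068724781056? YES
  n = 2024: C(2024, 10) = 310936101848269937576192656; 310936101848269937576192656 < 309485009821345068724781056? NO
The largest n with C(n, 10) < 309485009821345068724781056 is n = 2023 (where E[X] = 77349964071444621328860179/77371252455336267181195264 ≈ 0.9997249). Hence R_4(10) > 2023, i.e. R_4(10) ≥ 2024.

Largest n = 2023; hence R_4(10) > 2023.


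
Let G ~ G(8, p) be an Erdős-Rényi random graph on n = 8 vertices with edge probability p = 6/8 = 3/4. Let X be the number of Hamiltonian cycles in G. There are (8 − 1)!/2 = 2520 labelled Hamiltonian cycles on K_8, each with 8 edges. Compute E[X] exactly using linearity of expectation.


K_8 has (8 − 1)!/2 = 2520 labelled Hamiltonian cycles.
For each such Hamiltonian cycle H, let X_H = 1 if all 8 edges of H are present in G. Then P[X_H = 1] = p^{8} = (3/4)^{8} = 6561/65536.
By linearity: E[X] = Σ_H E[X_H] = 2520 · p^{8} = 2520 · 6561/65536 = 2066715/8192.
Numerically: E[X] ≈ 252.28.

E[X] = 2520 · (3/4)^{8} = 2066715/8192 ≈ 252.28.


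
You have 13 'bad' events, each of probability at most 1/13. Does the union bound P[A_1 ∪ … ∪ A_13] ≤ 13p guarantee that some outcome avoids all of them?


Union bound: P[∪_{i=1}^{13} A_i] ≤ Σ_i P[A_i] ≤ 13·p = 13·(1/13) = 1.
Numerically: 1 ≈ 1.0000.
Is 1 < 1? NO.
Since the bound 1 is ≥ 1, the union bound is uninformative here; it does NOT by itself certify existence.

13·p = 1 ≈ 1.0000; existence NOT certified by the union bound.


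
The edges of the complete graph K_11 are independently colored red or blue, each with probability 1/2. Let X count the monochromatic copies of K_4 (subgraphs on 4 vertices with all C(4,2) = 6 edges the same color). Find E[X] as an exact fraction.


Let X = Σ_S X_S over the C(11, 4) = 330 subsets S of size 4, where X_S = 1 if the K_4 on S is monochromatic.
For a fixed S, the K_4 on S has C(4, 2) = 6 edges. P[all 6 edges red] = (1/2)^6, and likewise for blue, so P[monochromatic] = 2·(1/2)^6 = 2^{1 − 6} = 1/32.
Summing: E[X] = C(11, 4) · 2^{1 − 6} = 330 · 1/32 = 165/16.
Numerically: E[X] ≈ 10.3125.

E[X] = C(11,4)·2^(1−C(4,2)) = 165/16 ≈ 10.3125.


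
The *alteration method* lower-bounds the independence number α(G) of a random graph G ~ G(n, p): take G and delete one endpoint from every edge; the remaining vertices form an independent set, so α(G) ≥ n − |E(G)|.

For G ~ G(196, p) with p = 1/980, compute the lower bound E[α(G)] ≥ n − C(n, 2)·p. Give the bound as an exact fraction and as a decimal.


E[|E(G)|] = C(196, 2)·p = 19110 · (1/980) = 39/2.
E[α(G)] ≥ n − E[|E(G)|] = 196 − 39/2 = 353/2.
Numerically: ≈ 176.500000.
(This is only a lower bound; the true E[α(G)] may be larger.)

E[α(G)] ≥ 353/2 ≈ 176.500000.


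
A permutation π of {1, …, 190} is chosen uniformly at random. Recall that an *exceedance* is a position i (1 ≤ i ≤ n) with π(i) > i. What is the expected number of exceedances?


Write X = Σ_{i=1}^{190} X_i, where X_i = 1_{π(i) > i}.
For each fixed i, π(i) is uniform over {1, …, 190} (marginal of a uniform permutation), so P[π(i) > i] = (n − i)/n. Summing: Σ_{i=1}^{190} (n − i)/n = (0 + 1 + … + 189)/190 = 190(190 − 1)/(2·190) = (190 − 1)/2.
Hence E[X] = Σ_{i=1}^{190} (190 − i)/190 = 189/2 ≈ 94.500000.

E[X] = 189/2 = 94.500000.


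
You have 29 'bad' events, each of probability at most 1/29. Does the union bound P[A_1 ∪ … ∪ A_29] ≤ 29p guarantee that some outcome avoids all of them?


Union bound: P[∪_{i=1}^{29} A_i] ≤ Σ_i P[A_i] ≤ 29·p = 29·(1/29) = 1.
Numerically: 1 ≈ 1.0000000.
Is 1 < 1? NO.
Since the bound 1 is ≥ 1, the union bound is uninformative here; it does NOT by itself certify existence.

29·p = 1 ≈ 1.0000000; existence NOT certified by the union bound.


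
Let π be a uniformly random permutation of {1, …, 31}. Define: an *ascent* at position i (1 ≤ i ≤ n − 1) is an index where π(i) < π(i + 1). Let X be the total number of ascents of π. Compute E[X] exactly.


Write X = Σ X_I over i = 1, …, 30, with X_I the indicator of one ascent.
There are 30 indicators.
For each fixed i, the pair (π(i), π(i+1)) is a uniformly random ordered pair of distinct values from {1, …, 31}; by symmetry P[π(i) < π(i+1)] = 1/2.
By linearity: E[X] = 30 · (1/2) = (31 − 1) · (1/2) = 15 ≈ 15.0000.

E[X] = 15 = 15.0000.


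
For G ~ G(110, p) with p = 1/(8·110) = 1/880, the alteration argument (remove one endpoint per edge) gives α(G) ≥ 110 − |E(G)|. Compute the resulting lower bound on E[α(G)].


E[|E(G)|] = C(110, 2)·p = 5995 · (1/880) = 109/16.
E[α(G)] ≥ n − E[|E(G)|] = 110 − 109/16 = 1651/16.
Numerically: ≈ 103.187500.
(This is only a lower bound; the true E[α(G)] may be larger.)

E[α(G)] ≥ 1651/16 ≈ 103.187500.


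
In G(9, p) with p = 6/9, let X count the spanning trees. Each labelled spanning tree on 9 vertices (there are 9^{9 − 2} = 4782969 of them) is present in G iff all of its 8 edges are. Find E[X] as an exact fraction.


K_9 has 9^{9 − 2} = 4782969 labelled spanning trees.
For each such spanning tree H, let X_H = 1 if all 8 edges of H are present in G. Then P[X_H = 1] = p^{8} = (2/3)^{8} = 256/6561.
By linearity: E[X] = Σ_H E[X_H] = 4782969 · p^{8} = 4782969 · 256/6561 = 186624.
Numerically: E[X] ≈ 1.866e+05.

E[X] = 4782969 · (2/3)^{8} = 186624 ≈ 1.866e+05.


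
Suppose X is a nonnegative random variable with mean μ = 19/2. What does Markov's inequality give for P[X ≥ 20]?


μ = E[X] = 19/2, a = 20.
Markov: P[X ≥ 20] ≤ μ/a = (19/2)/20 = 19/40.
Numerically: ≈ 0.47500.
(Since a = 20 > μ = 9.50000, the bound 19/40 is < 1 and informative.)

P[X ≥ 20] ≤ 19/40 ≈ 0.47500.


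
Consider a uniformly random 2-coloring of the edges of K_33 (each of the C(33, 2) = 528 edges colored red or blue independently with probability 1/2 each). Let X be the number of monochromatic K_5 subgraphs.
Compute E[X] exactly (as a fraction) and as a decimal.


Let X = Σ_S X_S over the C(33, 5) = 237336 subsets S of size 5, where X_S = 1 if the K_5 on S is monochromatic.
For a fixed S, the K_5 on S has C(5, 2) = 10 edges. P[all 10 edges red] = (1/2)^10, and likewise for blue, so P[monochromatic] = 2·(1/2)^10 = 2^{1 − 10} = 1/512.
By linearity of expectation: E[X] = C(33, 5) · 2^{1 − 10} = 237336 · 1/512 = 29667/64.
Numerically: E[X] ≈ 463.5469.

E[X] = C(33,5)·2^(1−C(5,2)) = 29667/64 ≈ 463.5469.


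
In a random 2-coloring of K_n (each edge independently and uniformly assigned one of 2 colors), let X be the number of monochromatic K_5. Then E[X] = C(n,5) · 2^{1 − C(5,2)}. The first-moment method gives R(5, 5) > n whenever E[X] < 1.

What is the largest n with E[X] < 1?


We need C(n, 5) · 2^{1 − 10} < 1, i.e. C(n, 5) < 2^{10 − 1} = 512.
Check values of n near the boundary:
  n = 5: C(5, 5) = 1; 1 < 512? YES
  n = 6: C(6, 5) = 6; 6 < 512? YES
  n = 7: C(7, 5) = 21; 21 < 512? YES
  n = 8: C(8, 5) = 56; 56 < 512? YES
  n = 9: C(9, 5) = 126; 126 < 512? YES
  n = 10: C(10, 5) = 252; 252 < 512? YES
  n = 11: C(11, 5) = 462; 462 < 512? YES
  n = 12: C(12, 5) = 792; 792 < 512? NO
The largest n with C(n, 5) < 512 is n = 11 (where E[X] = 231/256 ≈ 0.9023438). Hence R(5, 5) > 11, i.e. R(5, 5) ≥ 12.

Largest n = 11; hence R(5, 5) > 11.


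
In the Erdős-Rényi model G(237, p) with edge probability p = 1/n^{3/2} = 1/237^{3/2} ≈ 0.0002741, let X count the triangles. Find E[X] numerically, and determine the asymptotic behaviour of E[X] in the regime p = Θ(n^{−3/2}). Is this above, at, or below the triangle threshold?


Number of potential triangles: C(237, 3) = 2190670.
Each occurs with probability p³ ≈ (0.0002741)³ ≈ 2.058887e-11.
By linearity: E[X] = C(237, 3)·p³ ≈ 2190670 · 2.058887e-11 ≈ 0.0000.
Since α = 3/2 > 1, p = c/n^{3/2} = o(1/n) is below the triangle threshold p ~ 1/n. Asymptotically E[X] ~ (c³/6)·n^{3(1−α)} = (1³/6)·n^{-1.5} → 0, so by Markov's inequality G has no triangles w.h.p.

E[X] ≈ 0.0000; in regime p = Θ(1/n^{3/2}) E[X] tends to 0 (below the triangle threshold p ~ 1/n).


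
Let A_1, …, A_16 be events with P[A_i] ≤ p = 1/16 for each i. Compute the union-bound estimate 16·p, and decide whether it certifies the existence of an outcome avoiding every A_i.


Union bound: P[∪_{i=1}^{16} A_i] ≤ Σ_i P[A_i] ≤ 16·p = 16·(1/16) = 1.
Numerically: 1 ≈ 1.0000.
Is 1 < 1? NO.
Since the bound 1 is ≥ 1, the union bound is uninformative here; it does NOT by itself certify existence.

16·p = 1 ≈ 1.0000; existence NOT certified by the union bound.
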